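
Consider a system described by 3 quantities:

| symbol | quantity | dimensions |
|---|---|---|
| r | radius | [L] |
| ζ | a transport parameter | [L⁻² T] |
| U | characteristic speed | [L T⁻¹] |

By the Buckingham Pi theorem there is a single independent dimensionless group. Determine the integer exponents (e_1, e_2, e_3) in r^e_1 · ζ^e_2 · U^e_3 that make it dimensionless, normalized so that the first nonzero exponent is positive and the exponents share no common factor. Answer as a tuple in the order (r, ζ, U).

(1, 1, 1)

L: e_1·(1) + e_2·(-2) + e_3·(1) = 0
T: e_1·(0) + e_2·(1) + e_3·(-1) = 0
Solving this homogeneous linear system for the smallest-integer solution (first nonzero entry positive) gives (1, 1, 1).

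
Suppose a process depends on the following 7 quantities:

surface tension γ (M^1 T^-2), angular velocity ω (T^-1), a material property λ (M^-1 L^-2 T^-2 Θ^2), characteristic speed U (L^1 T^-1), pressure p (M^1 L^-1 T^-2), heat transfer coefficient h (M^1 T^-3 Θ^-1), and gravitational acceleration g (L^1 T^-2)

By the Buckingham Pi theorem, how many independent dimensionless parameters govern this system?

3

There are 7 variables and 4 base dimensions (M, L, T, Θ).
The dimension matrix has rank 4.
Independent dimensionless groups: 7 − 4 = 3.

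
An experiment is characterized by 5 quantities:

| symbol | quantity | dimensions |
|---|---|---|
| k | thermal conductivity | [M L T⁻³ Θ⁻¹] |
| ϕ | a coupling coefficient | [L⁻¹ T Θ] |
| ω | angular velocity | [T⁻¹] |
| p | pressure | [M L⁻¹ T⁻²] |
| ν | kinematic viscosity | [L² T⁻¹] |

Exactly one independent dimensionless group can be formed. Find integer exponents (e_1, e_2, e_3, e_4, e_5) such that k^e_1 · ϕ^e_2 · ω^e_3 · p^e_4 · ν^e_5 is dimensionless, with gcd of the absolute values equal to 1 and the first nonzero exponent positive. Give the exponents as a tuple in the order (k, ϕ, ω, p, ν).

(2, 2, 1, -2, -1)

M: e_1·(1) + e_2·(0) + e_3·(0) + e_4·(1) + e_5·(0) = 0
L: e_1·(1) + e_2·(-1) + e_3·(0) + e_4·(-1) + e_5·(2) = 0
T: e_1·(-3) + e_2·(1) + e_3·(-1) + e_4·(-2) + e_5·(-1) = 0
Θ: e_1·(-1) + e_2·(1) + e_3·(0) + e_4·(0) + e_5·(0) = 0
Solving this homogeneous linear system for the smallest-integer solution (first nonzero entry positive) gives (2, 2, 1, -2, -1).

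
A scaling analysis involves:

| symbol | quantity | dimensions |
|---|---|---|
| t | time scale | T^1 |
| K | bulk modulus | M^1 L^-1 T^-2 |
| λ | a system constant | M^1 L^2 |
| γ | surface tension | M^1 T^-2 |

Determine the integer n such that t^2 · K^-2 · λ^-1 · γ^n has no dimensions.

Balance the M exponent: (1)·n from γ, plus 2·(0) − 2·(1) − (1) = -3 from the rest, must sum to zero.
n − 3 = 0, so n = 3.

3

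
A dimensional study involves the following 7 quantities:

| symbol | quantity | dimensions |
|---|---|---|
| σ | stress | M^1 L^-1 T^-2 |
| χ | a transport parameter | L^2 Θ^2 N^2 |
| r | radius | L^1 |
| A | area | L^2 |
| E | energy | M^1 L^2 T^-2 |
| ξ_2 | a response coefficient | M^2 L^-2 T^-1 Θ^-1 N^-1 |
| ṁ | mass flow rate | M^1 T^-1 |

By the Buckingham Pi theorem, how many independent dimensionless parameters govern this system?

3

There are 7 variables and 5 base dimensions (M, L, T, Θ, N).
The dimension matrix has rank 4 (less than 5: the dimension vectors are linearly dependent).
Independent dimensionless groups: 7 − 4 = 3.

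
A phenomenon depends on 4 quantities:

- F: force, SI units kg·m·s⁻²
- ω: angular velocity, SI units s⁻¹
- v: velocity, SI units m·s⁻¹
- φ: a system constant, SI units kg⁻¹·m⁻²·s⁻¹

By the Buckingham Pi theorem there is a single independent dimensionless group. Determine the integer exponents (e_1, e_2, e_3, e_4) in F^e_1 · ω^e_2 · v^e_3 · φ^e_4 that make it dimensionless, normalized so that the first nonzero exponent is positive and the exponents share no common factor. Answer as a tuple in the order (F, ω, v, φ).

(1, -4, 1, 1)

M: e_1·(1) + e_2·(0) + e_3·(0) + e_4·(-1) = 0
L: e_1·(1) + e_2·(0) + e_3·(1) + e_4·(-2) = 0
T: e_1·(-2) + e_2·(-1) + e_3·(-1) + e_4·(-1) = 0
Solving this homogeneous linear system for the smallest-integer solution (first nonzero entry positive) gives (1, -4, 1, 1).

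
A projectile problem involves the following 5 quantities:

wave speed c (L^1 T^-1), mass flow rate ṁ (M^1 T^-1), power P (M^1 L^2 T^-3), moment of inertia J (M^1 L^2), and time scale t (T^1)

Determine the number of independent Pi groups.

There are 5 variables and 3 base dimensions (M, L, T).
The dimension matrix has rank 3.
Independent dimensionless groups: 5 − 3 = 2.

2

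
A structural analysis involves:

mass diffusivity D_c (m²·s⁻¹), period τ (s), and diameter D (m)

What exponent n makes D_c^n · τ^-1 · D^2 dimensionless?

Balance the L exponent: (2)·n from D_c, plus −(0) + 2·(1) = 2 from the rest, must sum to zero.
2n + 2 = 0, so n = -1.

-1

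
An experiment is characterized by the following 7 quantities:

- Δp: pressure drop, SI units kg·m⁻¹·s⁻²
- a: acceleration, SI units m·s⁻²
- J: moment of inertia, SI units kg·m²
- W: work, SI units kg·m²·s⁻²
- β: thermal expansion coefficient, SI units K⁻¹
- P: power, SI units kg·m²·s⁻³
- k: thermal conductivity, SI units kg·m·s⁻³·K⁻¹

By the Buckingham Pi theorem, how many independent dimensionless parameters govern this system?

3

There are 7 variables and 4 base dimensions (M, L, T, Θ).
The dimension matrix has rank 4.
Independent dimensionless groups: 7 − 4 = 3.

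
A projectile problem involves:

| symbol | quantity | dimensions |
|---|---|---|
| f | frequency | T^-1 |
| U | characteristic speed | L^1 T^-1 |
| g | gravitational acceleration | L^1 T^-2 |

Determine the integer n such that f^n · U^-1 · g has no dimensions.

Balance the T exponent: (-1)·n from f, plus −(-1) + (-2) = -1 from the rest, must sum to zero.
−n − 1 = 0, so n = -1.

-1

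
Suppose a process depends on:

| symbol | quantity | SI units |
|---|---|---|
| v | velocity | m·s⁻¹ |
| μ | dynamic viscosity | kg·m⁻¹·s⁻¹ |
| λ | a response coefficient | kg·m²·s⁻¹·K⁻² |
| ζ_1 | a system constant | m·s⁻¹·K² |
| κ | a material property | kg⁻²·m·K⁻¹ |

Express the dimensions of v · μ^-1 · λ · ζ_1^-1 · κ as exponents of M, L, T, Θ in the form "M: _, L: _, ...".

Collect each base-dimension exponent across the product:
  M: (0) − (1) + (1) − (0) + (-2) = -2
  L: (1) − (-1) + (2) − (1) + (1) = 4
  T: (-1) − (-1) + (-1) − (-1) + (0) = 0
  Θ: (0) − (0) + (-2) − (2) + (-1) = -5
So the dimensions are [M⁻² L⁴ Θ⁻⁵].

M: -2, L: 4, T: 0, Θ: -5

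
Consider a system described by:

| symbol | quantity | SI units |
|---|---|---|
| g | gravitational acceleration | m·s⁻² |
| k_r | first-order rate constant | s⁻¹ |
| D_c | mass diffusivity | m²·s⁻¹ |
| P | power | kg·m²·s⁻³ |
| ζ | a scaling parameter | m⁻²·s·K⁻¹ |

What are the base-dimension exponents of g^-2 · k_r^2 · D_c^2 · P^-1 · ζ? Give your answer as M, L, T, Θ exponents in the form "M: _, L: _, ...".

Collect each base-dimension exponent across the product:
  M: −2·(0) + 2·(0) + 2·(0) − (1) + (0) = -1
  L: −2·(1) + 2·(0) + 2·(2) − (2) + (-2) = -2
  T: −2·(-2) + 2·(-1) + 2·(-1) − (-3) + (1) = 4
  Θ: −2·(0) + 2·(0) + 2·(0) − (0) + (-1) = -1
So the dimensions are [M⁻¹ L⁻² T⁴ Θ⁻¹].

M: -1, L: -2, T: 4, Θ: -1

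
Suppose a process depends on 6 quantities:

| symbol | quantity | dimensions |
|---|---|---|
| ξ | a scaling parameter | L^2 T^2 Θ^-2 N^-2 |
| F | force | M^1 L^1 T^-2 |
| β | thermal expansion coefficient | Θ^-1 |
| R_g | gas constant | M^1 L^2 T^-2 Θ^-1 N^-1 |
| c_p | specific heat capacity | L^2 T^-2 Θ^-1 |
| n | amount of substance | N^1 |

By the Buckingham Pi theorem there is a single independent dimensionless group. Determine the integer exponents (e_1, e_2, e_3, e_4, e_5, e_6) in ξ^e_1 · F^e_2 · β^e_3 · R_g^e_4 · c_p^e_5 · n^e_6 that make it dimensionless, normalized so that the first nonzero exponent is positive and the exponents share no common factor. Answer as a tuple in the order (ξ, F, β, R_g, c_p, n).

M: e_1·(0) + e_2·(1) + e_3·(0) + e_4·(1) + e_5·(0) + e_6·(0) = 0
L: e_1·(2) + e_2·(1) + e_3·(0) + e_4·(2) + e_5·(2) + e_6·(0) = 0
T: e_1·(2) + e_2·(-2) + e_3·(0) + e_4·(-2) + e_5·(-2) + e_6·(0) = 0
Θ: e_1·(-2) + e_2·(0) + e_3·(-1) + e_4·(-1) + e_5·(-1) + e_6·(0) = 0
N: e_1·(-2) + e_2·(0) + e_3·(0) + e_4·(-1) + e_5·(0) + e_6·(1) = 0
Solving this homogeneous linear system for the smallest-integer solution (first nonzero entry positive) gives (1, 4, 1, -4, 1, -2).

(1, 4, 1, -4, 1, -2)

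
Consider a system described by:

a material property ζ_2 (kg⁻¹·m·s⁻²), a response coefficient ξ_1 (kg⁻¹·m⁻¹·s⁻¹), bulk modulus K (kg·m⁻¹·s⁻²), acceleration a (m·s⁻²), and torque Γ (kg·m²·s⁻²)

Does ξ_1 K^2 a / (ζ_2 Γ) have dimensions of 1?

Sum the exponent of each base dimension across the product:
  M: −[ζ_2]_M + [ξ_1]_M + 2·[K]_M + [a]_M − [Γ]_M = −(-1) + (-1) + 2·(1) + (0) − (1) = 1
  L: −[ζ_2]_L + [ξ_1]_L + 2·[K]_L + [a]_L − [Γ]_L = −(1) + (-1) + 2·(-1) + (1) − (2) = -5
  T: −[ζ_2]_T + [ξ_1]_T + 2·[K]_T + [a]_T − [Γ]_T = −(-2) + (-1) + 2·(-2) + (-2) − (-2) = -3
Net dimensions [M L⁻⁵ T⁻³] ≠ [1] — not dimensionless.

no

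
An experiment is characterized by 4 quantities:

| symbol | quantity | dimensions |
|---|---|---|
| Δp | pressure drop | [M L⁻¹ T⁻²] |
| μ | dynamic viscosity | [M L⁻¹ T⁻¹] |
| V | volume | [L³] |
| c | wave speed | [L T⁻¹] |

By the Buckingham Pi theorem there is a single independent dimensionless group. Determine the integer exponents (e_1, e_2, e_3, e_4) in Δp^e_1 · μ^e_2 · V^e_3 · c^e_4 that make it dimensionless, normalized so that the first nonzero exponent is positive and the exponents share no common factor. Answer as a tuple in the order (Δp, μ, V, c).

M: e_1·(1) + e_2·(1) + e_3·(0) + e_4·(0) = 0
L: e_1·(-1) + e_2·(-1) + e_3·(3) + e_4·(1) = 0
T: e_1·(-2) + e_2·(-1) + e_3·(0) + e_4·(-1) = 0
Solving this homogeneous linear system for the smallest-integer solution (first nonzero entry positive) gives (3, -3, 1, -3).

(3, -3, 1, -3)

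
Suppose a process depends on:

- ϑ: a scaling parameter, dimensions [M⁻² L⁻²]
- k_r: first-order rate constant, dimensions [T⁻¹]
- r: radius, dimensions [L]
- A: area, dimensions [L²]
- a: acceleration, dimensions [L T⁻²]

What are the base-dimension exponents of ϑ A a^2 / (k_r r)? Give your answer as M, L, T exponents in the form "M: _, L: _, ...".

Collect each base-dimension exponent across the product:
  M: (-2) − (0) − (0) + (0) + 2·(0) = -2
  L: (-2) − (0) − (1) + (2) + 2·(1) = 1
  T: (0) − (-1) − (0) + (0) + 2·(-2) = -3
So the dimensions are [M⁻² L T⁻³].

M: -2, L: 1, T: -3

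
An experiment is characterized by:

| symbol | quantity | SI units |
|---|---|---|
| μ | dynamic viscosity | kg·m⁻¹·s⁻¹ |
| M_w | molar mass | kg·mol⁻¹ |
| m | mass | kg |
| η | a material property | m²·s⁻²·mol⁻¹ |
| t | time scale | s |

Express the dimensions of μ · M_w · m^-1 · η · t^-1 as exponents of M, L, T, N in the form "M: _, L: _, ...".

M: 1, L: 1, T: -4, N: -2

Collect each base-dimension exponent across the product:
  M: (1) + (1) − (1) + (0) − (0) = 1
  L: (-1) + (0) − (0) + (2) − (0) = 1
  T: (-1) + (0) − (0) + (-2) − (1) = -4
  N: (0) + (-1) − (0) + (-1) − (0) = -2
So the dimensions are [M L T⁻⁴ N⁻²].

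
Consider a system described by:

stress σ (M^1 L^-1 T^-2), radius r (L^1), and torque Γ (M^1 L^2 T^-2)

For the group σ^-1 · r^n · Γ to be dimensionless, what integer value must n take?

Balance the L exponent: (1)·n from r, plus −(-1) + (2) = 3 from the rest, must sum to zero.
n + 3 = 0, so n = -3.

-3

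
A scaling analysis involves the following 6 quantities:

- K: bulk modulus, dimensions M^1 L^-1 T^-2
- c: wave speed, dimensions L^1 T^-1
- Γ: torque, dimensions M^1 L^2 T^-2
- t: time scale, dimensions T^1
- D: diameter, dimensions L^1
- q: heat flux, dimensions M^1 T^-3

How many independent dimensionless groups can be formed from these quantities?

3

There are 6 variables and 3 base dimensions (M, L, T).
The dimension matrix has rank 3.
Independent dimensionless groups: 6 − 3 = 3.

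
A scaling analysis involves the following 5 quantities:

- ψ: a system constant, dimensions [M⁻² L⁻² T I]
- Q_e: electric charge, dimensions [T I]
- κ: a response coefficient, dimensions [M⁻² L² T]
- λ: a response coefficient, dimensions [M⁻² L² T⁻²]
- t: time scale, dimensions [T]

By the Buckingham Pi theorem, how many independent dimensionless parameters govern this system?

1

There are 5 variables and 4 base dimensions (M, L, T, I).
The dimension matrix has rank 4.
Independent dimensionless groups: 5 − 4 = 1.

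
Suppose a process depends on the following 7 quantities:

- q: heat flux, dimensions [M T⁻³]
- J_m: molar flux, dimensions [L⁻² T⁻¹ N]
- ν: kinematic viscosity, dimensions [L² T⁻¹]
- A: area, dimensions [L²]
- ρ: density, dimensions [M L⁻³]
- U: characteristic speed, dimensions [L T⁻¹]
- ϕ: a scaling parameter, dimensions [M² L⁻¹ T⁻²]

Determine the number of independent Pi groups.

3

There are 7 variables and 4 base dimensions (M, L, T, N).
The dimension matrix has rank 4.
Independent dimensionless groups: 7 − 4 = 3.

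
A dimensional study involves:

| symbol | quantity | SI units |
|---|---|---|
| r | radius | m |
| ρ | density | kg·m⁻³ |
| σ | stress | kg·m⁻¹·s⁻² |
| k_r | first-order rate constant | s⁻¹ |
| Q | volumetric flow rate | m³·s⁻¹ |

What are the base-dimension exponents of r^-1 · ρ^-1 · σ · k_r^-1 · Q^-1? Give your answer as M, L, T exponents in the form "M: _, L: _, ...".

M: 0, L: -2, T: 0

Collect each base-dimension exponent across the product:
  M: −(0) − (1) + (1) − (0) − (0) = 0
  L: −(1) − (-3) + (-1) − (0) − (3) = -2
  T: −(0) − (0) + (-2) − (-1) − (-1) = 0
So the dimensions are [L⁻²].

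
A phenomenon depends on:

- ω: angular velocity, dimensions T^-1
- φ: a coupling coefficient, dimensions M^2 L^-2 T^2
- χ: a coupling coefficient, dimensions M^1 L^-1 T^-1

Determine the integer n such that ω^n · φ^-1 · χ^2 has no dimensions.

-4

Balance the T exponent: (-1)·n from ω, plus −(2) + 2·(-1) = -4 from the rest, must sum to zero.
−n − 4 = 0, so n = -4.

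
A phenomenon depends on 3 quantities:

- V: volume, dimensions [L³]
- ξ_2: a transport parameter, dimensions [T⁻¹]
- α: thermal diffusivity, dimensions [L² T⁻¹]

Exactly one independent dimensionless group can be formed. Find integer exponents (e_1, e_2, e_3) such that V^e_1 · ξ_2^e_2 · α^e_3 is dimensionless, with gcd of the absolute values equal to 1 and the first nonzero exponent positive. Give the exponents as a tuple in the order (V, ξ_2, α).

(2, 3, -3)

L: e_1·(3) + e_2·(0) + e_3·(2) = 0
T: e_1·(0) + e_2·(-1) + e_3·(-1) = 0
Solving this homogeneous linear system for the smallest-integer solution (first nonzero entry positive) gives (2, 3, -3).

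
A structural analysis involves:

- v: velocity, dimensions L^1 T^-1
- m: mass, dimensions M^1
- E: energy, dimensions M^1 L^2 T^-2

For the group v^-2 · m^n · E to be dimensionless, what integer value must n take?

Balance the M exponent: (1)·n from m, plus −2·(0) + (1) = 1 from the rest, must sum to zero.
n + 1 = 0, so n = -1.

-1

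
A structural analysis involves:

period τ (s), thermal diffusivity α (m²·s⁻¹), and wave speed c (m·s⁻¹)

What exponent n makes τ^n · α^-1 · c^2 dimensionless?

Balance the T exponent: (1)·n from τ, plus −(-1) + 2·(-1) = -1 from the rest, must sum to zero.
n − 1 = 0, so n = 1.

1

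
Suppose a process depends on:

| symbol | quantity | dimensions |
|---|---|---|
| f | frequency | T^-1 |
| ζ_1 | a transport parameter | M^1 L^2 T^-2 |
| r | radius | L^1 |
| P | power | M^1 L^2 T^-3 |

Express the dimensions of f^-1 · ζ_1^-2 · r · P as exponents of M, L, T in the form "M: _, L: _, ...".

Collect each base-dimension exponent across the product:
  M: −(0) − 2·(1) + (0) + (1) = -1
  L: −(0) − 2·(2) + (1) + (2) = -1
  T: −(-1) − 2·(-2) + (0) + (-3) = 2
So the dimensions are [M⁻¹ L⁻¹ T²].

M: -1, L: -1, T: 2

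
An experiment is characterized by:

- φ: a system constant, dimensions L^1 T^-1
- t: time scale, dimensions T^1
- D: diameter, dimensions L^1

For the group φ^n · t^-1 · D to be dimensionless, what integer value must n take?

-1

Balance the L exponent: (1)·n from φ, plus −(0) + (1) = 1 from the rest, must sum to zero.
n + 1 = 0, so n = -1.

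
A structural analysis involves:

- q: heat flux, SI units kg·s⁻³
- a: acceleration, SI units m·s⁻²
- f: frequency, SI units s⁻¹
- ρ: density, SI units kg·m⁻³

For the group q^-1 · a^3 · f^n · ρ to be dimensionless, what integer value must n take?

Balance the T exponent: (-1)·n from f, plus −(-3) + 3·(-2) + (0) = -3 from the rest, must sum to zero.
−n − 3 = 0, so n = -3.

-3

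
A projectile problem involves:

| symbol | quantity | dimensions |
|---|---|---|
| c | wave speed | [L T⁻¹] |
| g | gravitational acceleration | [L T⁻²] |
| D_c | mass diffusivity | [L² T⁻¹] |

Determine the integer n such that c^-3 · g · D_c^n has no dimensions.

Balance the L exponent: (2)·n from D_c, plus −3·(1) + (1) = -2 from the rest, must sum to zero.
2n − 2 = 0, so n = 1.

1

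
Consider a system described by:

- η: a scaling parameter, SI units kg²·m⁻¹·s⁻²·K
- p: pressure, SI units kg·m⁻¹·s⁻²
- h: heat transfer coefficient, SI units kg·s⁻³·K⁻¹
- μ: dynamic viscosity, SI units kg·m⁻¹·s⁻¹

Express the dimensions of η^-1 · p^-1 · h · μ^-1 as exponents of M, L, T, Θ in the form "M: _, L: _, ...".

M: -3, L: 3, T: 2, Θ: -2

Collect each base-dimension exponent across the product:
  M: −(2) − (1) + (1) − (1) = -3
  L: −(-1) − (-1) + (0) − (-1) = 3
  T: −(-2) − (-2) + (-3) − (-1) = 2
  Θ: −(1) − (0) + (-1) − (0) = -2
So the dimensions are [M⁻³ L³ T² Θ⁻²].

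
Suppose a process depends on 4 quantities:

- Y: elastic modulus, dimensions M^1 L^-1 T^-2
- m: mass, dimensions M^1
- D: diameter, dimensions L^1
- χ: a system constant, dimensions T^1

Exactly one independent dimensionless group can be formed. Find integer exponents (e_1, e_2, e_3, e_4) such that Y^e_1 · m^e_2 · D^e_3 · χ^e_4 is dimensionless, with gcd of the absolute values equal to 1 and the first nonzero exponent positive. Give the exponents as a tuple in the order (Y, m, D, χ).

M: e_1·(1) + e_2·(1) + e_3·(0) + e_4·(0) = 0
L: e_1·(-1) + e_2·(0) + e_3·(1) + e_4·(0) = 0
T: e_1·(-2) + e_2·(0) + e_3·(0) + e_4·(1) = 0
Solving this homogeneous linear system for the smallest-integer solution (first nonzero entry positive) gives (1, -1, 1, 2).

(1, -1, 1, 2)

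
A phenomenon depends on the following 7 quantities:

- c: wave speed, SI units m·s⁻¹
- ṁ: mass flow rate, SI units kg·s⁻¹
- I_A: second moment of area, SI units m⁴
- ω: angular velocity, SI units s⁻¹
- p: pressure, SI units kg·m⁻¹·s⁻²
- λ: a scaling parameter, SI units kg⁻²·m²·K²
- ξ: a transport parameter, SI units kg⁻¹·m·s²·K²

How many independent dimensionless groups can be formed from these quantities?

There are 7 variables and 4 base dimensions (M, L, T, Θ).
The dimension matrix has rank 4.
Independent dimensionless groups: 7 − 4 = 3.

3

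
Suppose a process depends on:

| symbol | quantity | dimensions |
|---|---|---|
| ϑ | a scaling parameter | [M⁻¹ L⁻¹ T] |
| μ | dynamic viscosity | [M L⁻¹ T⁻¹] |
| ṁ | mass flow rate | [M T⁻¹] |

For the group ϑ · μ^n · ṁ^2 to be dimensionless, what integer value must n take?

-1

Balance the M exponent: (1)·n from μ, plus (-1) + 2·(1) = 1 from the rest, must sum to zero.
n + 1 = 0, so n = -1.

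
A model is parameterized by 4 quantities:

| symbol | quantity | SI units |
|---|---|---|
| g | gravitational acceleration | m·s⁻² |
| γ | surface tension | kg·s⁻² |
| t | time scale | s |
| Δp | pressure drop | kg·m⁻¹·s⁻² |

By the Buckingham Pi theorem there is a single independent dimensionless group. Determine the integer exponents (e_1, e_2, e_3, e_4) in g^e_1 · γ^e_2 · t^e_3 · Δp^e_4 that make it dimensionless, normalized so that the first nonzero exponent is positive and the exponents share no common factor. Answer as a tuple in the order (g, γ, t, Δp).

M: e_1·(0) + e_2·(1) + e_3·(0) + e_4·(1) = 0
L: e_1·(1) + e_2·(0) + e_3·(0) + e_4·(-1) = 0
T: e_1·(-2) + e_2·(-2) + e_3·(1) + e_4·(-2) = 0
Solving this homogeneous linear system for the smallest-integer solution (first nonzero entry positive) gives (1, -1, 2, 1).

(1, -1, 2, 1)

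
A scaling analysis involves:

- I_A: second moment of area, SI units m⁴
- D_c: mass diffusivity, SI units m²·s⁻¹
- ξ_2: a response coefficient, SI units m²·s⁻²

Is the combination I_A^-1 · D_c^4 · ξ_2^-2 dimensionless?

Sum the exponent of each base dimension across the product:
  L: −[I_A]_L + 4·[D_c]_L − 2·[ξ_2]_L = −(4) + 4·(2) − 2·(2) = 0
  T: −[I_A]_T + 4·[D_c]_T − 2·[ξ_2]_T = −(0) + 4·(-1) − 2·(-2) = 0
All base exponents vanish — dimensionless.

yes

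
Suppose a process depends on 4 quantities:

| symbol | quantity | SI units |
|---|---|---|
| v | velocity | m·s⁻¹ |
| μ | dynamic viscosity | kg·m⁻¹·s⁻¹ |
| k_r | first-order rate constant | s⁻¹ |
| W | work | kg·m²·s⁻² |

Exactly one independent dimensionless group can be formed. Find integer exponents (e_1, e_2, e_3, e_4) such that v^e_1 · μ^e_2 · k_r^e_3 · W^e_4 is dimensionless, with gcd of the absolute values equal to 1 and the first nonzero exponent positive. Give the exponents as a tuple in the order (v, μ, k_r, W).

M: e_1·(0) + e_2·(1) + e_3·(0) + e_4·(1) = 0
L: e_1·(1) + e_2·(-1) + e_3·(0) + e_4·(2) = 0
T: e_1·(-1) + e_2·(-1) + e_3·(-1) + e_4·(-2) = 0
Solving this homogeneous linear system for the smallest-integer solution (first nonzero entry positive) gives (3, 1, -2, -1).

(3, 1, -2, -1)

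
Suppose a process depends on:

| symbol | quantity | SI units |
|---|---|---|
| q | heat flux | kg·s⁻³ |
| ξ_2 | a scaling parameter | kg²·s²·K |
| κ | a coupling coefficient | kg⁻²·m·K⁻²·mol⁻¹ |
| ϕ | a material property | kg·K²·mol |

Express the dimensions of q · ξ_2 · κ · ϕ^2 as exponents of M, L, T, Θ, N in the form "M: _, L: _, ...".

M: 3, L: 1, T: -1, Θ: 3, N: 1

Collect each base-dimension exponent across the product:
  M: (1) + (2) + (-2) + 2·(1) = 3
  L: (0) + (0) + (1) + 2·(0) = 1
  T: (-3) + (2) + (0) + 2·(0) = -1
  Θ: (0) + (1) + (-2) + 2·(2) = 3
  N: (0) + (0) + (-1) + 2·(1) = 1
So the dimensions are [M³ L T⁻¹ Θ³ N].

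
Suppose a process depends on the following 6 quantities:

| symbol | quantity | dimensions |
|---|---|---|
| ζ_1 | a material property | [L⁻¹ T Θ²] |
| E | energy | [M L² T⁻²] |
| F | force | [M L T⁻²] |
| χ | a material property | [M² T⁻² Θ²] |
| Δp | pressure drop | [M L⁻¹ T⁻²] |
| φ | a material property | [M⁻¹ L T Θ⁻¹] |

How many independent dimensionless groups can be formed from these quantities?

There are 6 variables and 4 base dimensions (M, L, T, Θ).
The dimension matrix has rank 4.
Independent dimensionless groups: 6 − 4 = 2.

2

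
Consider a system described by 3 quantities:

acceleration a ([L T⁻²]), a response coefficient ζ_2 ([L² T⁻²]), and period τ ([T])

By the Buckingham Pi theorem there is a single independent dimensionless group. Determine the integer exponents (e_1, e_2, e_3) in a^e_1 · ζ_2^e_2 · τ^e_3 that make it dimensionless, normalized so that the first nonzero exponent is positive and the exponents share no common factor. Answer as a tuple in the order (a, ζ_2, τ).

L: e_1·(1) + e_2·(2) + e_3·(0) = 0
T: e_1·(-2) + e_2·(-2) + e_3·(1) = 0
Solving this homogeneous linear system for the smallest-integer solution (first nonzero entry positive) gives (2, -1, 2).

(2, -1, 2)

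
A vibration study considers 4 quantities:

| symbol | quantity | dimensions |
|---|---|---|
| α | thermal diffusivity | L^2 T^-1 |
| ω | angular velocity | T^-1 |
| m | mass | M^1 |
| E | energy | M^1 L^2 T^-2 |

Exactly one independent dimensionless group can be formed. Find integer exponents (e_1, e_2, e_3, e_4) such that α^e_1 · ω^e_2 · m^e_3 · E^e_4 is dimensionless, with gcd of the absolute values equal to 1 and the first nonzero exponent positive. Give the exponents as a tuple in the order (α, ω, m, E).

M: e_1·(0) + e_2·(0) + e_3·(1) + e_4·(1) = 0
L: e_1·(2) + e_2·(0) + e_3·(0) + e_4·(2) = 0
T: e_1·(-1) + e_2·(-1) + e_3·(0) + e_4·(-2) = 0
Solving this homogeneous linear system for the smallest-integer solution (first nonzero entry positive) gives (1, 1, 1, -1).

(1, 1, 1, -1)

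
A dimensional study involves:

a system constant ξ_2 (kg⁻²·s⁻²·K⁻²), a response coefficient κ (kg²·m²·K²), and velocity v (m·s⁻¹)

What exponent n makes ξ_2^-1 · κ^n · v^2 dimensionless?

Balance the M exponent: (2)·n from κ, plus −(-2) + 2·(0) = 2 from the rest, must sum to zero.
2n + 2 = 0, so n = -1.

-1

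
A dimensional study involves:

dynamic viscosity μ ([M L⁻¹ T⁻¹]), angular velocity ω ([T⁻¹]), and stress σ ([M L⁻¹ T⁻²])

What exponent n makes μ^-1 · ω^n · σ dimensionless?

-1

Balance the T exponent: (-1)·n from ω, plus −(-1) + (-2) = -1 from the rest, must sum to zero.
−n − 1 = 0, so n = -1.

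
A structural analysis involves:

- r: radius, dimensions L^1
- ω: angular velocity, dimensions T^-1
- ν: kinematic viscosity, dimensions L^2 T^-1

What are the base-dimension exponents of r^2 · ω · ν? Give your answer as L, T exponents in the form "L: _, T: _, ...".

Collect each base-dimension exponent across the product:
  L: 2·(1) + (0) + (2) = 4
  T: 2·(0) + (-1) + (-1) = -2
So the dimensions are [L⁴ T⁻²].

L: 4, T: -2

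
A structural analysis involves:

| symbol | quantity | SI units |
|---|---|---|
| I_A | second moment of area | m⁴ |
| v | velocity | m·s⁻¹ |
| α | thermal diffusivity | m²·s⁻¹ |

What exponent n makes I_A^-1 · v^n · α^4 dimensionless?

-4

Balance the L exponent: (1)·n from v, plus −(4) + 4·(2) = 4 from the rest, must sum to zero.
n + 4 = 0, so n = -4.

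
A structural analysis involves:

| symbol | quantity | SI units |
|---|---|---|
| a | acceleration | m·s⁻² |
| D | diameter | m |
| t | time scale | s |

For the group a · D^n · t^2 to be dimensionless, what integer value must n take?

Balance the L exponent: (1)·n from D, plus (1) + 2·(0) = 1 from the rest, must sum to zero.
n + 1 = 0, so n = -1.

-1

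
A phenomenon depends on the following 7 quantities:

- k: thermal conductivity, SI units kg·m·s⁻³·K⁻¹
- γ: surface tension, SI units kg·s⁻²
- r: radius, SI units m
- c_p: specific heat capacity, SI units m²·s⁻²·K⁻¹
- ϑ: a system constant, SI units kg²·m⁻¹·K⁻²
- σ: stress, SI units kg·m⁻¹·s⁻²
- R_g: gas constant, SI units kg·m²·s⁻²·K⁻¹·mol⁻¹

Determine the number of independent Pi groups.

There are 7 variables and 5 base dimensions (M, L, T, Θ, N).
The dimension matrix has rank 5.
Independent dimensionless groups: 7 − 5 = 2.

2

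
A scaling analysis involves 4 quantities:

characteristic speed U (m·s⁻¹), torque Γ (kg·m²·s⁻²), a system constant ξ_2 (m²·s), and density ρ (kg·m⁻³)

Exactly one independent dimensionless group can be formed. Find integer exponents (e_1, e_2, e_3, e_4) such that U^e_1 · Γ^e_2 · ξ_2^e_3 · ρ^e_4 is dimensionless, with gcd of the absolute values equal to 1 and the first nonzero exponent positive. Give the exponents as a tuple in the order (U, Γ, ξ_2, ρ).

M: e_1·(0) + e_2·(1) + e_3·(0) + e_4·(1) = 0
L: e_1·(1) + e_2·(2) + e_3·(2) + e_4·(-3) = 0
T: e_1·(-1) + e_2·(-2) + e_3·(1) + e_4·(0) = 0
Solving this homogeneous linear system for the smallest-integer solution (first nonzero entry positive) gives (3, -1, 1, 1).

(3, -1, 1, 1)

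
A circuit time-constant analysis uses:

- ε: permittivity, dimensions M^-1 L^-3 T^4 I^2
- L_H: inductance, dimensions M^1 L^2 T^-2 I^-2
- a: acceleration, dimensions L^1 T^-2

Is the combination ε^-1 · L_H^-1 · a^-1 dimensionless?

yes

Sum the exponent of each base dimension across the product:
  M: −[ε]_M − [L_H]_M − [a]_M = −(-1) − (1) − (0) = 0
  L: −[ε]_L − [L_H]_L − [a]_L = −(-3) − (2) − (1) = 0
  T: −[ε]_T − [L_H]_T − [a]_T = −(4) − (-2) − (-2) = 0
  I: −[ε]_I − [L_H]_I − [a]_I = −(2) − (-2) − (0) = 0
All base exponents vanish — dimensionless.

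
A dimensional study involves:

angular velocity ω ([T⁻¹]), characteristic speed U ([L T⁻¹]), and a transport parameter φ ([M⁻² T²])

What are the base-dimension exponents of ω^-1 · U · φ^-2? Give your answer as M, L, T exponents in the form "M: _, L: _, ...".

Collect each base-dimension exponent across the product:
  M: −(0) + (0) − 2·(-2) = 4
  L: −(0) + (1) − 2·(0) = 1
  T: −(-1) + (-1) − 2·(2) = -4
So the dimensions are [M⁴ L T⁻⁴].

M: 4, L: 1, T: -4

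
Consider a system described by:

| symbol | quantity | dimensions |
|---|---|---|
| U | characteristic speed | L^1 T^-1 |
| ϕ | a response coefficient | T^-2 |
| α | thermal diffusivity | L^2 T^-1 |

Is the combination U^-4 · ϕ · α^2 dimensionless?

Sum the exponent of each base dimension across the product:
  M: −4·[U]_M + [ϕ]_M + 2·[α]_M = −4·(0) + (0) + 2·(0) = 0
  L: −4·[U]_L + [ϕ]_L + 2·[α]_L = −4·(1) + (0) + 2·(2) = 0
  T: −4·[U]_T + [ϕ]_T + 2·[α]_T = −4·(-1) + (-2) + 2·(-1) = 0
All base exponents vanish — dimensionless.

yes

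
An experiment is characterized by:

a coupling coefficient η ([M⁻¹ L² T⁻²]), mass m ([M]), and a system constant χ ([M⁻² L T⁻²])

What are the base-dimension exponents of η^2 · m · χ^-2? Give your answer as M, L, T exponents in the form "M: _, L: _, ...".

M: 3, L: 2, T: 0

Collect each base-dimension exponent across the product:
  M: 2·(-1) + (1) − 2·(-2) = 3
  L: 2·(2) + (0) − 2·(1) = 2
  T: 2·(-2) + (0) − 2·(-2) = 0
So the dimensions are [M³ L²].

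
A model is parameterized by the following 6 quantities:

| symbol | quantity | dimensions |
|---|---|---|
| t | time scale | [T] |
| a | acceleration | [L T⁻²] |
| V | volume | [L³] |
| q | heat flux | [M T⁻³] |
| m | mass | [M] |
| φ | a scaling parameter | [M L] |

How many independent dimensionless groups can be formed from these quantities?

3

There are 6 variables and 3 base dimensions (M, L, T).
The dimension matrix has rank 3.
Independent dimensionless groups: 6 − 3 = 3.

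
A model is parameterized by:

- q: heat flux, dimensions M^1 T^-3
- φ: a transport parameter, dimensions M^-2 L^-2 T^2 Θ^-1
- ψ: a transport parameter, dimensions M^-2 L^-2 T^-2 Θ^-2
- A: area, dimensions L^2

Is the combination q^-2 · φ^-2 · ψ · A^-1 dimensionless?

yes

Sum the exponent of each base dimension across the product:
  M: −2·[q]_M − 2·[φ]_M + [ψ]_M − [A]_M = −2·(1) − 2·(-2) + (-2) − (0) = 0
  L: −2·[q]_L − 2·[φ]_L + [ψ]_L − [A]_L = −2·(0) − 2·(-2) + (-2) − (2) = 0
  T: −2·[q]_T − 2·[φ]_T + [ψ]_T − [A]_T = −2·(-3) − 2·(2) + (-2) − (0) = 0
  Θ: −2·[q]_Θ − 2·[φ]_Θ + [ψ]_Θ − [A]_Θ = −2·(0) − 2·(-1) + (-2) − (0) = 0
All base exponents vanish — dimensionless.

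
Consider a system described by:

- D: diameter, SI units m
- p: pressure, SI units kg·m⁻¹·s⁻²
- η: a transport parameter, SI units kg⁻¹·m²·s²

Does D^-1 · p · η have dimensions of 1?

yes

Sum the exponent of each base dimension across the product:
  M: −[D]_M + [p]_M + [η]_M = −(0) + (1) + (-1) = 0
  L: −[D]_L + [p]_L + [η]_L = −(1) + (-1) + (2) = 0
  T: −[D]_T + [p]_T + [η]_T = −(0) + (-2) + (2) = 0
  Θ: −[D]_Θ + [p]_Θ + [η]_Θ = −(0) + (0) + (0) = 0
All base exponents vanish — dimensionless.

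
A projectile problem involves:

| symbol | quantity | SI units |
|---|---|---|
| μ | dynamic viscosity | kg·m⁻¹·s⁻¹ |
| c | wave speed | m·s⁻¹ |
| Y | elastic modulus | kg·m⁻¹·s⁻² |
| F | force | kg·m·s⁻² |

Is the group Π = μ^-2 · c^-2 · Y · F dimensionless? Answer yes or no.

yes

Sum the exponent of each base dimension across the product:
  M: −2·[μ]_M − 2·[c]_M + [Y]_M + [F]_M = −2·(1) − 2·(0) + (1) + (1) = 0
  L: −2·[μ]_L − 2·[c]_L + [Y]_L + [F]_L = −2·(-1) − 2·(1) + (-1) + (1) = 0
  T: −2·[μ]_T − 2·[c]_T + [Y]_T + [F]_T = −2·(-1) − 2·(-1) + (-2) + (-2) = 0
All base exponents vanish — dimensionless.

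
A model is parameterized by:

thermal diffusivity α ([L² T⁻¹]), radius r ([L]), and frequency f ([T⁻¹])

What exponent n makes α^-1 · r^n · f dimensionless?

2

Balance the L exponent: (1)·n from r, plus −(2) + (0) = -2 from the rest, must sum to zero.
n − 2 = 0, so n = 2.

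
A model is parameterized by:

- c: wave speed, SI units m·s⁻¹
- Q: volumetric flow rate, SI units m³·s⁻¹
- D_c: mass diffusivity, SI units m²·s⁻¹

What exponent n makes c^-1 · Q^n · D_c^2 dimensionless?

Balance the L exponent: (3)·n from Q, plus −(1) + 2·(2) = 3 from the rest, must sum to zero.
3n + 3 = 0, so n = -1.

-1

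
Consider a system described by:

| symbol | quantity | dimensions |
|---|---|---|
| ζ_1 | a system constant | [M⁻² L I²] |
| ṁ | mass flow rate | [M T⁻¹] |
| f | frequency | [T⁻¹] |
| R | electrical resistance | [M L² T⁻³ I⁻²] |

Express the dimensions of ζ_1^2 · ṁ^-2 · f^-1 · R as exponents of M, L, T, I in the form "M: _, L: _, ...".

Collect each base-dimension exponent across the product:
  M: 2·(-2) − 2·(1) − (0) + (1) = -5
  L: 2·(1) − 2·(0) − (0) + (2) = 4
  T: 2·(0) − 2·(-1) − (-1) + (-3) = 0
  I: 2·(2) − 2·(0) − (0) + (-2) = 2
So the dimensions are [M⁻⁵ L⁴ I²].

M: -5, L: 4, T: 0, I: 2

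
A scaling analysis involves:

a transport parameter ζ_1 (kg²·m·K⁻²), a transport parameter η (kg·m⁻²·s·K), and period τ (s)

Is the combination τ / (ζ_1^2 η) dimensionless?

Sum the exponent of each base dimension across the product:
  M: −2·[ζ_1]_M − [η]_M + [τ]_M = −2·(2) − (1) + (0) = -5
  L: −2·[ζ_1]_L − [η]_L + [τ]_L = −2·(1) − (-2) + (0) = 0
  T: −2·[ζ_1]_T − [η]_T + [τ]_T = −2·(0) − (1) + (1) = 0
  Θ: −2·[ζ_1]_Θ − [η]_Θ + [τ]_Θ = −2·(-2) − (1) + (0) = 3
Net dimensions [M⁻⁵ Θ³] ≠ [1] — not dimensionless.

no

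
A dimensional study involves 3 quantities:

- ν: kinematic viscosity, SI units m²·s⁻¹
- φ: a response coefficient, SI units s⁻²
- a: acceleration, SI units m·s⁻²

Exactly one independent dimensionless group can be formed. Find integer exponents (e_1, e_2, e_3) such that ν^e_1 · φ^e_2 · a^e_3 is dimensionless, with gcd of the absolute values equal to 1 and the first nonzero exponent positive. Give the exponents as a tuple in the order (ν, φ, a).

(2, 3, -4)

L: e_1·(2) + e_2·(0) + e_3·(1) = 0
T: e_1·(-1) + e_2·(-2) + e_3·(-2) = 0
Solving this homogeneous linear system for the smallest-integer solution (first nonzero entry positive) gives (2, 3, -4).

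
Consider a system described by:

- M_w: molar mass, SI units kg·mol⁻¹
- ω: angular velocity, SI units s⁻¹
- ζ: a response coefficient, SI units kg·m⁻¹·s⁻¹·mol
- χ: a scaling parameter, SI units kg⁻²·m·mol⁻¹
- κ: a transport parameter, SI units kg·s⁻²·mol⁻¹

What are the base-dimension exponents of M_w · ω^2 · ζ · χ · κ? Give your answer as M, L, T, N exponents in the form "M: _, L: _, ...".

Collect each base-dimension exponent across the product:
  M: (1) + 2·(0) + (1) + (-2) + (1) = 1
  L: (0) + 2·(0) + (-1) + (1) + (0) = 0
  T: (0) + 2·(-1) + (-1) + (0) + (-2) = -5
  N: (-1) + 2·(0) + (1) + (-1) + (-1) = -2
So the dimensions are [M T⁻⁵ N⁻²].

M: 1, L: 0, T: -5, N: -2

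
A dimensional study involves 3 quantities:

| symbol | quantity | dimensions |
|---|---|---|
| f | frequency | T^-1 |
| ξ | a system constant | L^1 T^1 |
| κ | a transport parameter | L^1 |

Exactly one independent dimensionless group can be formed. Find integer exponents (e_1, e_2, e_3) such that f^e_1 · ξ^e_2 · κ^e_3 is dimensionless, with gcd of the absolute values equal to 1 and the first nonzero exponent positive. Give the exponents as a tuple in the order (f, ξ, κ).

L: e_1·(0) + e_2·(1) + e_3·(1) = 0
T: e_1·(-1) + e_2·(1) + e_3·(0) = 0
Solving this homogeneous linear system for the smallest-integer solution (first nonzero entry positive) gives (1, 1, -1).

(1, 1, -1)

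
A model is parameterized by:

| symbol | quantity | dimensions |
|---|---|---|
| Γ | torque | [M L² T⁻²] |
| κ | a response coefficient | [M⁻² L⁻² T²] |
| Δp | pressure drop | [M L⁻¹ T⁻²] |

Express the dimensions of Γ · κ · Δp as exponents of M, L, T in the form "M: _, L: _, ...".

M: 0, L: -1, T: -2

Collect each base-dimension exponent across the product:
  M: (1) + (-2) + (1) = 0
  L: (2) + (-2) + (-1) = -1
  T: (-2) + (2) + (-2) = -2
So the dimensions are [L⁻¹ T⁻²].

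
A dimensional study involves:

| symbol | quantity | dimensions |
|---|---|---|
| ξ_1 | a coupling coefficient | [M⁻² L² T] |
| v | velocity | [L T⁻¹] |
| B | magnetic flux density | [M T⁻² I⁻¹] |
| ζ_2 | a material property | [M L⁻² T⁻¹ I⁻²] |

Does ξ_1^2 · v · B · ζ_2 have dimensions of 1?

Sum the exponent of each base dimension across the product:
  M: 2·[ξ_1]_M + [v]_M + [B]_M + [ζ_2]_M = 2·(-2) + (0) + (1) + (1) = -2
  L: 2·[ξ_1]_L + [v]_L + [B]_L + [ζ_2]_L = 2·(2) + (1) + (0) + (-2) = 3
  T: 2·[ξ_1]_T + [v]_T + [B]_T + [ζ_2]_T = 2·(1) + (-1) + (-2) + (-1) = -2
  I: 2·[ξ_1]_I + [v]_I + [B]_I + [ζ_2]_I = 2·(0) + (0) + (-1) + (-2) = -3
Net dimensions [M⁻² L³ T⁻² I⁻³] ≠ [1] — not dimensionless.

no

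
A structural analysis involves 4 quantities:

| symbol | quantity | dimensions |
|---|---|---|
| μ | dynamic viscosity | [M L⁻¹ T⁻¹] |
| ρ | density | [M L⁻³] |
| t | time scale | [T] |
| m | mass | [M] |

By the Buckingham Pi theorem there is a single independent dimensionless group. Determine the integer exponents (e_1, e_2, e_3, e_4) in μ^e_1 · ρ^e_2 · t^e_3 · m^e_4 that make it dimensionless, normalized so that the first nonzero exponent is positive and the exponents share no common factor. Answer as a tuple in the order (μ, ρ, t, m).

M: e_1·(1) + e_2·(1) + e_3·(0) + e_4·(1) = 0
L: e_1·(-1) + e_2·(-3) + e_3·(0) + e_4·(0) = 0
T: e_1·(-1) + e_2·(0) + e_3·(1) + e_4·(0) = 0
Solving this homogeneous linear system for the smallest-integer solution (first nonzero entry positive) gives (3, -1, 3, -2).

(3, -1, 3, -2)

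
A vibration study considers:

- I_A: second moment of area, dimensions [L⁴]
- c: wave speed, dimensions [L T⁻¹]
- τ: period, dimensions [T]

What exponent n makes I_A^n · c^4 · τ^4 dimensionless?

-1

Balance the L exponent: (4)·n from I_A, plus 4·(1) + 4·(0) = 4 from the rest, must sum to zero.
4n + 4 = 0, so n = -1.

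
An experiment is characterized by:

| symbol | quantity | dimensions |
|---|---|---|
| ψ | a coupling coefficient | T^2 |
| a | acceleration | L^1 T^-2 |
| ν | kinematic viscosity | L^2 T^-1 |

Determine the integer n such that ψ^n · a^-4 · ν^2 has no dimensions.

Balance the T exponent: (2)·n from ψ, plus −4·(-2) + 2·(-1) = 6 from the rest, must sum to zero.
2n + 6 = 0, so n = -3.

-3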